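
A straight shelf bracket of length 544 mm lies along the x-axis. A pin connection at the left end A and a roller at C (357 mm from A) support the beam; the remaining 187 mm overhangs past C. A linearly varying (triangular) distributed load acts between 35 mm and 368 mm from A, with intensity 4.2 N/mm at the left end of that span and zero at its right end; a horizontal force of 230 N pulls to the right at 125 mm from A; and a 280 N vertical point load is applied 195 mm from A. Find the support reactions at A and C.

A_x = -230.0 N, A_y = 540.4 N, C_y = 438.9 N

Resultant of the triangular load: ½ × 4.2 × 333 = 699.3 N, acting at 146 mm from A (one-third of the span from the peak).
Moments about A: C_y·357 − (½·4.2·333)·146 − 280·195 = 0 → C_y = 156697.8/357 = 438.929 ≈ 438.9 N.
ΣF_y = 0: A_y + 438.929 − ½·4.2·333 − 280 = 0 → A_y = 540.4 N.
ΣF_x = 0: A_x + 230 = 0 → A_x = -230.0 N.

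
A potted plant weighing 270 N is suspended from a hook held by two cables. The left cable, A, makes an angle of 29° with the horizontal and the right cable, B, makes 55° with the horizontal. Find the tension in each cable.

T_A = 155.7 N, T_B = 237.4 N

ΣF_x = 0: −T_A·cos29° + T_B·cos55° = 0 → T_B = 1.52485·T_A.
ΣF_y = 0: T_A·sin29° + T_B·sin55° = 270.
Substitute: T_A·(0.48481 + 1.52485·0.819152) = 270 → T_A = 155.719 ≈ 155.7 N.
Then T_B = 1.52485 × 155.719 = 237.4 N.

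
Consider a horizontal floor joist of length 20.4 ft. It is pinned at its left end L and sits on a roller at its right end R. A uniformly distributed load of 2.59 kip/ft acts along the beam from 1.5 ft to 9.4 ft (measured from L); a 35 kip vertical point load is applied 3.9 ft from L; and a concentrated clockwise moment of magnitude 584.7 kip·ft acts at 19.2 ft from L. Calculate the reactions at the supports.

L_x = 0, L_y = 14.64 kip, R_y = 40.82 kip

Resultant of the distributed load: 2.59 × 7.9 = 20.461 kip at 5.45 ft from L.
Taking moments about L: R_y·20.4 − (2.59·7.9)·5.45 − 35·3.9 − 584.7 = 0 → R_y = 832.71245/20.4 = 40.8192 ≈ 40.82 kip.
ΣF_y = 0: L_y + 40.8192 − 2.59·7.9 − 35 = 0 → L_y = 14.64 kip.
ΣF_x = 0: no horizontal applied forces, so L_x = 0.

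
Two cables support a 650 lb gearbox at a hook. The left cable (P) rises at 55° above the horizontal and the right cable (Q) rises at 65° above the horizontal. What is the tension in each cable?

T_P = 317.2 lb, T_Q = 430.5 lb

ΣF_x = 0: −T_P·cos55° + T_Q·cos65° = 0 → T_Q = 1.3572·T_P.
ΣF_y = 0: T_P·sin55° + T_Q·sin65° = 650.
Substitute: T_P·(0.819152 + 1.3572·0.906308) = 650 → T_P = 317.198 ≈ 317.2 lb.
Then T_Q = 1.3572 × 317.198 = 430.5 lb.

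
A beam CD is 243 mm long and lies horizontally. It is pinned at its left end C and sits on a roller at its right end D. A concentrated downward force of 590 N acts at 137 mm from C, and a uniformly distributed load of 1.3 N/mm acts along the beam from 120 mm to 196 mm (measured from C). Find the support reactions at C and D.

C_x = 0, C_y = 291.9 N, D_y = 396.9 N

Resultant of the distributed load: 1.3 × 76 = 98.8 N at 158 mm from C.
Taking moments about C: D_y·243 − 590·137 − (1.3·76)·158 = 0 → D_y = 96440.4/243 = 396.874 ≈ 396.9 N.
ΣF_y = 0: C_y + 396.874 − 590 − 1.3·76 = 0 → C_y = 291.9 N.
ΣF_x = 0: no horizontal applied forces, so C_x = 0.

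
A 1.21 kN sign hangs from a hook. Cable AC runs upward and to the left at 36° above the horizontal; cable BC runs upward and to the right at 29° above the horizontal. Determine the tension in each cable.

ΣF_x = 0: −T_AC·cos36° + T_BC·cos29° = 0 → T_BC = 0.924993·T_AC.
ΣF_y = 0: T_AC·sin36° + T_BC·sin29° = 1.21.
Substitute: T_AC·(0.587785 + 0.924993·0.48481) = 1.21 → T_AC = 1.16769 ≈ 1.168 kN.
Then T_BC = 0.924993 × 1.16769 = 1.080 kN.

T_AC = 1.168 kN, T_BC = 1.080 kN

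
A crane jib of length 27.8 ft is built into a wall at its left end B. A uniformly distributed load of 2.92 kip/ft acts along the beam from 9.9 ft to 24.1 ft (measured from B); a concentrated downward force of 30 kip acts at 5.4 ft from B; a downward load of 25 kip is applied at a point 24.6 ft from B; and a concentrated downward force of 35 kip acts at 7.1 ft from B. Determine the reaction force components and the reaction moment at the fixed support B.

B_x = 0, B_y = 131.5 kip, M_B = 1730 kip·ft

Resultant of the distributed load: 2.92 × 14.2 = 41.464 kip at 17 ft from B.
ΣF_x = 0: B_x = 0.
ΣF_y = 0: B_y − 2.92·14.2 − 30 − 25 − 35 = 0 → B_y = 131.5 kip.
ΣM about B: M_B − (2.92·14.2)·17 − 30·5.4 − 25·24.6 − 35·7.1 = 0 → M_B = 1730 kip·ft.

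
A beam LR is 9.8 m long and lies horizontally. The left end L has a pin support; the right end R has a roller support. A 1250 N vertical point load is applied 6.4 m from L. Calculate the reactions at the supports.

L_x = 0, L_y = 433.7 N, R_y = 816.3 N

Taking moments about L: R_y·9.8 − 1250·6.4 = 0 → R_y = 8000/9.8 = 816.327 ≈ 816.3 N.
ΣF_y = 0: L_y + 816.327 − 1250 = 0 → L_y = 433.7 N.
ΣF_x = 0: no horizontal applied forces, so L_x = 0.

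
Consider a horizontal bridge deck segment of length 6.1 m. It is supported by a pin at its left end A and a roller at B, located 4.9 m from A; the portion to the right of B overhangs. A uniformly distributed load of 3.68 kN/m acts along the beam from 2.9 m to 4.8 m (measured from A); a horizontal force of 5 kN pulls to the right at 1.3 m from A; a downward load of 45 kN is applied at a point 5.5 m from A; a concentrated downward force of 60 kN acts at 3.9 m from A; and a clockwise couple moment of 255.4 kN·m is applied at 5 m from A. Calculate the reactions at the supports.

A_x = -5.000 kN, A_y = -43.89 kN, B_y = 155.9 kN

Resultant of the distributed load: 3.68 × 1.9 = 6.992 kN at 3.85 m from A.
Moments about A: B_y·4.9 − (3.68·1.9)·3.85 − 45·5.5 − 60·3.9 − 255.4 = 0 → B_y = 763.8192/4.9 = 155.881 ≈ 155.9 kN.
ΣF_y = 0: A_y + 155.881 − 3.68·1.9 − 45 − 60 = 0 → A_y = -43.89 kN.
ΣF_x = 0: A_x + 5 = 0 → A_x = -5.000 kN.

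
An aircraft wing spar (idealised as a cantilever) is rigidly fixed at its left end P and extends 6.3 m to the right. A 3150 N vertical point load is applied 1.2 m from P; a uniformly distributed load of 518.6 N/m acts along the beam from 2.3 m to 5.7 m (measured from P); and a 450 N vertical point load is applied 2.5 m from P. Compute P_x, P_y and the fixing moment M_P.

P_x = 0, P_y = 5363 N, M_P = 11960 N·m

Resultant of the distributed load: 518.6 × 3.4 = 1763.24 N at 4 m from P.
ΣF_x = 0: P_x = 0.
ΣF_y = 0: P_y − 3150 − 518.6·3.4 − 450 = 0 → P_y = 5363 N.
ΣM about P: M_P − 3150·1.2 − (518.6·3.4)·4 − 450·2.5 = 0 → M_P = 11960 N·m.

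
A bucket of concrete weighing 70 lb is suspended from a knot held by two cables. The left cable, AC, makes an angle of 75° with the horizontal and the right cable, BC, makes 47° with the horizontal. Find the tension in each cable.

T_AC = 56.29 lb, T_BC = 21.36 lb

ΣF_x = 0: −T_AC·cos75° + T_BC·cos47° = 0 → T_BC = 0.379501·T_AC.
ΣF_y = 0: T_AC·sin75° + T_BC·sin47° = 70.
Substitute: T_AC·(0.965926 + 0.379501·0.731354) = 70 → T_AC = 56.2938 ≈ 56.29 lb.
Then T_BC = 0.379501 × 56.2938 = 21.36 lb.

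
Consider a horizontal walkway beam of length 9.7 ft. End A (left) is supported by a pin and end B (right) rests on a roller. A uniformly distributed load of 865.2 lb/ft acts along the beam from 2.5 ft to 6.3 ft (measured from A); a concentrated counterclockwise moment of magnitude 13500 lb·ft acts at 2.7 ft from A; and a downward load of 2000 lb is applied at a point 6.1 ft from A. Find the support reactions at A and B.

Resultant of the distributed load: 865.2 × 3.8 = 3287.76 lb at 4.4 ft from A.
Taking moments about A: B_y·9.7 − (865.2·3.8)·4.4 + 13500 − 2000·6.1 = 0 → B_y = 13166.144/9.7 = 1357.33 ≈ 1357 lb.
ΣF_y = 0: A_y + 1357.33 − 865.2·3.8 − 2000 = 0 → A_y = 3930 lb.
ΣF_x = 0: no horizontal applied forces, so A_x = 0.

A_x = 0, A_y = 3930 lb, B_y = 1357 lb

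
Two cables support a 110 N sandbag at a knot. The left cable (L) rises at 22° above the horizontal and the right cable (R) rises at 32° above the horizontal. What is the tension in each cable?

ΣF_x = 0: −T_L·cos22° + T_R·cos32° = 0 → T_R = 1.09332·T_L.
ΣF_y = 0: T_L·sin22° + T_R·sin32° = 110.
Substitute: T_L·(0.374607 + 1.09332·0.529919) = 110 → T_L = 115.307 ≈ 115.3 N.
Then T_R = 1.09332 × 115.307 = 126.1 N.

T_L = 115.3 N, T_R = 126.1 N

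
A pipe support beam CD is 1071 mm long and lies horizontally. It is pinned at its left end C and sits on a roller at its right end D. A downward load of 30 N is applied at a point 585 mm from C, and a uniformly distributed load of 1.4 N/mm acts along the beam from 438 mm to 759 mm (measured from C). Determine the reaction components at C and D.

Resultant of the distributed load: 1.4 × 321 = 449.4 N at 598.5 mm from C.
Taking moments about C: D_y·1071 − 30·585 − (1.4·321)·598.5 = 0 → D_y = 286515.9/1071 = 267.522 ≈ 267.5 N.
ΣF_y = 0: C_y + 267.522 − 30 − 1.4·321 = 0 → C_y = 211.9 N.
ΣF_x = 0: no horizontal applied forces, so C_x = 0.

C_x = 0, C_y = 211.9 N, D_y = 267.5 N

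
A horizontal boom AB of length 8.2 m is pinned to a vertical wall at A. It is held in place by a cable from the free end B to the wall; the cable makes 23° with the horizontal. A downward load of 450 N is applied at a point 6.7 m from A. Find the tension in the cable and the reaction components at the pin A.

T = 941.0 N, A_x = 866.2 N, A_y = 82.32 N

ΣM about A: T·sin23°·8.2 − 450·6.7 = 0 → T = 3015/(8.2·0.390731) = 941.013 ≈ 941.0 N.
ΣF_x = 0: A_x − T·cos23° = 0 → A_x = 941.013 × 0.920505 = 866.2 N.
ΣF_y = 0: A_y + T·sin23° − 450 = 0 → A_y = 450 − 941.013 × 0.390731 = 82.32 N.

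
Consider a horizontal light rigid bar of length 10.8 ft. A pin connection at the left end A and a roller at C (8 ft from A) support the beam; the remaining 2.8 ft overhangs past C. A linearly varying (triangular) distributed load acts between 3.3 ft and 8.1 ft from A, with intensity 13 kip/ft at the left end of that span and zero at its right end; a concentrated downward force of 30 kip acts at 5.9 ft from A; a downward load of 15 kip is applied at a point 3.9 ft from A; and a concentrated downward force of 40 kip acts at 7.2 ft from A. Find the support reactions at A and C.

Resultant of the triangular load: ½ × 13 × 4.8 = 31.2 kip, acting at 4.9 ft from A (one-third of the span from the peak).
Taking moments about A: C_y·8 − (½·13·4.8)·4.9 − 30·5.9 − 15·3.9 − 40·7.2 = 0 → C_y = 676.38/8 = 84.5475 ≈ 84.55 kip.
ΣF_y = 0: A_y + 84.5475 − ½·13·4.8 − 30 − 15 − 40 = 0 → A_y = 31.65 kip.
ΣF_x = 0: no horizontal applied forces, so A_x = 0.

A_x = 0, A_y = 31.65 kip, C_y = 84.55 kip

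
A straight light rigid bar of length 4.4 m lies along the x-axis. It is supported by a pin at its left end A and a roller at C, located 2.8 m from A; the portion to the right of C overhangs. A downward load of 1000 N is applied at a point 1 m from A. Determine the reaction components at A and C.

Taking moments about A: C_y·2.8 − 1000·1 = 0 → C_y = 1000/2.8 = 357.143 ≈ 357.1 N.
ΣF_y = 0: A_y + 357.143 − 1000 = 0 → A_y = 642.9 N.
ΣF_x = 0: no horizontal applied forces, so A_x = 0.

A_x = 0, A_y = 642.9 N, C_y = 357.1 N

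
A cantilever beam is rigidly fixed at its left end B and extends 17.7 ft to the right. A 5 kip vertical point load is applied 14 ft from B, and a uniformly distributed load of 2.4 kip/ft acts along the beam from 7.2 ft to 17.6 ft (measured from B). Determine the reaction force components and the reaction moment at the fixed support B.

Resultant of the distributed load: 2.4 × 10.4 = 24.96 kip at 12.4 ft from B.
ΣF_x = 0: B_x = 0.
ΣF_y = 0: B_y − 5 − 2.4·10.4 = 0 → B_y = 29.96 kip.
ΣM about B: M_B − 5·14 − (2.4·10.4)·12.4 = 0 → M_B = 379.5 kip·ft.

B_x = 0, B_y = 29.96 kip, M_B = 379.5 kip·ft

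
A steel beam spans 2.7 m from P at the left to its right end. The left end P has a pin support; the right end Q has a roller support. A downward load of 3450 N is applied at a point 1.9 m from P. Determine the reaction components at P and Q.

P_x = 0, P_y = 1022 N, Q_y = 2428 N

Taking moments about P: Q_y·2.7 − 3450·1.9 = 0 → Q_y = 6555/2.7 = 2427.78 ≈ 2428 N.
ΣF_y = 0: P_y + 2427.78 − 3450 = 0 → P_y = 1022 N.
ΣF_x = 0: no horizontal applied forces, so P_x = 0.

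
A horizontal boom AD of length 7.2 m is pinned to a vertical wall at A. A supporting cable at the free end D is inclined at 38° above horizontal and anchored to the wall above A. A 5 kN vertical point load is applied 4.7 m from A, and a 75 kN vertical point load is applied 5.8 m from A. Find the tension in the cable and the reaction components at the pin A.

T = 103.4 kN, A_x = 81.51 kN, A_y = 16.32 kN

ΣM about A: T·sin38°·7.2 − 5·4.7 − 75·5.8 = 0 → T = 458.5/(7.2·0.615661) = 103.434 ≈ 103.4 kN.
ΣF_x = 0: A_x − T·cos38° = 0 → A_x = 103.434 × 0.788011 = 81.51 kN.
ΣF_y = 0: A_y + T·sin38° − 5 − 75 = 0 → A_y = 80 − 103.434 × 0.615661 = 16.32 kN.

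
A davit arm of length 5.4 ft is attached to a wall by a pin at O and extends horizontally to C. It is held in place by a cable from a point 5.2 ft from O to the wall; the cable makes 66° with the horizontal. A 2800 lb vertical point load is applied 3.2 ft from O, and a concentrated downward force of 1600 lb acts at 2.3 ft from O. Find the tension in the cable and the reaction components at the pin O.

T = 2661 lb, O_x = 1082 lb, O_y = 1969 lb

ΣM about O: T·sin66°·5.2 − 2800·3.2 − 1600·2.3 = 0 → T = 12640/(5.2·0.913545) = 2660.81 ≈ 2661 lb.
ΣF_x = 0: O_x − T·cos66° = 0 → O_x = 2660.81 × 0.406737 = 1082 lb.
ΣF_y = 0: O_y + T·sin66° − 2800 − 1600 = 0 → O_y = 4400 − 2660.81 × 0.913545 = 1969 lb.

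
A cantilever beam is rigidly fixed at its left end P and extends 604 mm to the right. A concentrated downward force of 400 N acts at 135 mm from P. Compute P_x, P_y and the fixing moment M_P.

ΣF_x = 0: P_x = 0.
ΣF_y = 0: P_y − 400 = 0 → P_y = 400.0 N.
ΣM about P: M_P − 400·135 = 0 → M_P = 54000 N·mm.

P_x = 0, P_y = 400.0 N, M_P = 54000 N·mm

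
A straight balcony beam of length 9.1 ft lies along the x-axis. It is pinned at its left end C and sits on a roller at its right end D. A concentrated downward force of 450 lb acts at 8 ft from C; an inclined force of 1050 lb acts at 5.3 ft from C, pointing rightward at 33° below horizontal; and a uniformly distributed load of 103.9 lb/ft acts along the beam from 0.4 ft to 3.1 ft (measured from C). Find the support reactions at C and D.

Resultant of the distributed load: 103.9 × 2.7 = 280.53 lb at 1.75 ft from C.
Moments about C: D_y·9.1 − 450·8 − 1050·sin33°·5.3 − (103.9·2.7)·1.75 = 0 → D_y = 7121.84/9.1 = 782.62 ≈ 782.6 lb.
ΣF_y = 0: C_y + 782.62 − 450 − 1050·sin33° − 103.9·2.7 = 0 → C_y = 519.8 lb.
ΣF_x = 0: C_x + 1050·cos33° = 0 → C_x = -880.6 lb.

C_x = -880.6 lb, C_y = 519.8 lb, D_y = 782.6 lb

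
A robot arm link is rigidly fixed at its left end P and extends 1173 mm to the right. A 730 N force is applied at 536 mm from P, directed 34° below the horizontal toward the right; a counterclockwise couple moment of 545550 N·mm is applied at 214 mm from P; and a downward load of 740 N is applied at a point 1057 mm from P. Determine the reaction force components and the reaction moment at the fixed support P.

P_x = -605.2 N, P_y = 1148 N, M_P = 455400 N·mm

ΣF_x = 0: P_x + 730·cos34° = 0 → P_x = -605.2 N.
ΣF_y = 0: P_y − 730·sin34° − 740 = 0 → P_y = 1148 N.
ΣM about P: M_P − 730·sin34°·536 + 545550 − 740·1057 = 0 → M_P = 455400 N·mm.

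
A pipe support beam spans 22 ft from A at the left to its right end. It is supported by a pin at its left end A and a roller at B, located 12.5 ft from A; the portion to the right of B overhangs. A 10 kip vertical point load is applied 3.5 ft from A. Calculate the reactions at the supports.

A_x = 0, A_y = 7.200 kip, B_y = 2.800 kip

Moments about A: B_y·12.5 − 10·3.5 = 0 → B_y = 35/12.5 = 2.800 kip.
ΣF_y = 0: A_y + 2.8 − 10 = 0 → A_y = 7.200 kip.
ΣF_x = 0: no horizontal applied forces, so A_x = 0.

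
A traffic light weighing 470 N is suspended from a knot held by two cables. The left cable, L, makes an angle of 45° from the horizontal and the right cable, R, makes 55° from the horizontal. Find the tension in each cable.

ΣF_x = 0: −T_L·cos45° + T_R·cos55° = 0 → T_R = 1.2328·T_L.
ΣF_y = 0: T_L·sin45° + T_R·sin55° = 470.
Substitute: T_L·(0.707107 + 1.2328·0.819152) = 470 → T_L = 273.74 ≈ 273.7 N.
Then T_R = 1.2328 × 273.74 = 337.5 N.

T_L = 273.7 N, T_R = 337.5 N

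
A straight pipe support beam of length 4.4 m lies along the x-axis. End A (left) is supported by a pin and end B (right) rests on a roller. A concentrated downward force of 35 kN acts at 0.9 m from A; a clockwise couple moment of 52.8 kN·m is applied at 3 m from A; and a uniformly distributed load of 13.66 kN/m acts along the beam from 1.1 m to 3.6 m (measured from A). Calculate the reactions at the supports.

A_x = 0, A_y = 31.75 kN, B_y = 37.40 kN

Resultant of the distributed load: 13.66 × 2.5 = 34.15 kN at 2.35 m from A.
ΣM about A: B_y·4.4 − 35·0.9 − 52.8 − (13.66·2.5)·2.35 = 0 → B_y = 164.5525/4.4 = 37.3983 ≈ 37.40 kN.
ΣF_y = 0: A_y + 37.3983 − 35 − 13.66·2.5 = 0 → A_y = 31.75 kN.
ΣF_x = 0: no horizontal applied forces, so A_x = 0.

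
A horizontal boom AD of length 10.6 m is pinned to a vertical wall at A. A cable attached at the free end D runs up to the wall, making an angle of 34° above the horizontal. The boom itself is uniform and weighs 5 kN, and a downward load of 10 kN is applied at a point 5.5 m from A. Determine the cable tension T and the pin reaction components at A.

T = 13.75 kN, A_x = 11.40 kN, A_y = 7.311 kN

ΣM about A: T·sin34°·10.6 − 5·5.3 − 10·5.5 = 0 → T = 81.5/(10.6·0.559193) = 13.7496 ≈ 13.75 kN.
ΣF_x = 0: A_x − T·cos34° = 0 → A_x = 13.7496 × 0.829038 = 11.40 kN.
ΣF_y = 0: A_y + T·sin34° − 5 − 10 = 0 → A_y = 15 − 13.7496 × 0.559193 = 7.311 kN.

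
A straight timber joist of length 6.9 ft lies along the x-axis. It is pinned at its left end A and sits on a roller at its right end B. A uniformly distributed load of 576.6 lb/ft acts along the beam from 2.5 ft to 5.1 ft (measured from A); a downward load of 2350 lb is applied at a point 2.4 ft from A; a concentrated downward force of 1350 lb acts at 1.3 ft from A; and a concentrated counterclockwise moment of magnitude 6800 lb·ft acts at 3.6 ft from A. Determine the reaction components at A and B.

Resultant of the distributed load: 576.6 × 2.6 = 1499.16 lb at 3.8 ft from A.
Taking moments about A: B_y·6.9 − (576.6·2.6)·3.8 − 2350·2.4 − 1350·1.3 + 6800 = 0 → B_y = 6291.808/6.9 = 911.856 ≈ 911.9 lb.
ΣF_y = 0: A_y + 911.856 − 576.6·2.6 − 2350 − 1350 = 0 → A_y = 4287 lb.
ΣF_x = 0: no horizontal applied forces, so A_x = 0.

A_x = 0, A_y = 4287 lb, B_y = 911.9 lb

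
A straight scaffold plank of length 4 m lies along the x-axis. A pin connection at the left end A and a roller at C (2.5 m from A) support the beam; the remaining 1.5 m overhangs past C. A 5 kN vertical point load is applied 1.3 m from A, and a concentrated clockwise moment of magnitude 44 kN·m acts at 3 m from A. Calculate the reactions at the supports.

A_x = 0, A_y = -15.20 kN, C_y = 20.20 kN

Taking moments about A: C_y·2.5 − 5·1.3 − 44 = 0 → C_y = 50.5/2.5 = 20.20 kN.
ΣF_y = 0: A_y + 20.2 − 5 = 0 → A_y = -15.20 kN.
ΣF_x = 0: no horizontal applied forces, so A_x = 0.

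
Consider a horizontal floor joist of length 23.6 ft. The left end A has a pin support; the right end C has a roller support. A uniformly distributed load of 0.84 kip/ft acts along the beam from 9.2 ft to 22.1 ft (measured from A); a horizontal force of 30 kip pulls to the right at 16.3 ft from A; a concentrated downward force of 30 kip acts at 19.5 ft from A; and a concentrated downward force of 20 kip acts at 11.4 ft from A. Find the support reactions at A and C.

A_x = -30.00 kip, A_y = 19.20 kip, C_y = 41.63 kip

Resultant of the distributed load: 0.84 × 12.9 = 10.836 kip at 15.65 ft from A.
ΣM about A: C_y·23.6 − (0.84·12.9)·15.65 − 30·19.5 − 20·11.4 = 0 → C_y = 982.5834/23.6 = 41.6349 ≈ 41.63 kip.
ΣF_y = 0: A_y + 41.6349 − 0.84·12.9 − 30 − 20 = 0 → A_y = 19.20 kip.
ΣF_x = 0: A_x + 30 = 0 → A_x = -30.00 kip.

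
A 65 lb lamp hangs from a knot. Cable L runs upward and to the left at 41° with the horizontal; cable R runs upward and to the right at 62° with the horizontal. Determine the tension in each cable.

T_L = 31.32 lb, T_R = 50.35 lb

ΣF_x = 0: −T_L·cos41° + T_R·cos62° = 0 → T_R = 1.60757·T_L.
ΣF_y = 0: T_L·sin41° + T_R·sin62° = 65.
Substitute: T_L·(0.656059 + 1.60757·0.882948) = 65 → T_L = 31.3184 ≈ 31.32 lb.
Then T_R = 1.60757 × 31.3184 = 50.35 lb.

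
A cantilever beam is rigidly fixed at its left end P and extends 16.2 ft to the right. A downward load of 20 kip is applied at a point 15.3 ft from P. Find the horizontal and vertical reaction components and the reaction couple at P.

P_x = 0, P_y = 20.00 kip, M_P = 306.0 kip·ft

ΣF_x = 0: P_x = 0.
ΣF_y = 0: P_y − 20 = 0 → P_y = 20.00 kip.
ΣM about P: M_P − 20·15.3 = 0 → M_P = 306.0 kip·ft.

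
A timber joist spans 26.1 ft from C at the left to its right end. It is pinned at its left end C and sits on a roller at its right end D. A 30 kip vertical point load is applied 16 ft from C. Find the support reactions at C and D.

C_x = 0, C_y = 11.61 kip, D_y = 18.39 kip

ΣM about C: D_y·26.1 − 30·16 = 0 → D_y = 480/26.1 = 18.3908 ≈ 18.39 kip.
ΣF_y = 0: C_y + 18.3908 − 30 = 0 → C_y = 11.61 kip.
ΣF_x = 0: no horizontal applied forces, so C_x = 0.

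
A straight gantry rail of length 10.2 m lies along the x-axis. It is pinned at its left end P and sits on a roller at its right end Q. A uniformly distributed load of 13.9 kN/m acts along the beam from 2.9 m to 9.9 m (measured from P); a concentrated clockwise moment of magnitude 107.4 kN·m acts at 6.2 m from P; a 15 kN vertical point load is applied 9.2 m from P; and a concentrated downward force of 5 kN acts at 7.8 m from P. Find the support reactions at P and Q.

P_x = 0, P_y = 28.37 kN, Q_y = 88.93 kN

Resultant of the distributed load: 13.9 × 7 = 97.3 kN at 6.4 m from P.
ΣM about P: Q_y·10.2 − (13.9·7)·6.4 − 107.4 − 15·9.2 − 5·7.8 = 0 → Q_y = 907.12/10.2 = 88.9333 ≈ 88.93 kN.
ΣF_y = 0: P_y + 88.9333 − 13.9·7 − 15 − 5 = 0 → P_y = 28.37 kN.
ΣF_x = 0: no horizontal applied forces, so P_x = 0.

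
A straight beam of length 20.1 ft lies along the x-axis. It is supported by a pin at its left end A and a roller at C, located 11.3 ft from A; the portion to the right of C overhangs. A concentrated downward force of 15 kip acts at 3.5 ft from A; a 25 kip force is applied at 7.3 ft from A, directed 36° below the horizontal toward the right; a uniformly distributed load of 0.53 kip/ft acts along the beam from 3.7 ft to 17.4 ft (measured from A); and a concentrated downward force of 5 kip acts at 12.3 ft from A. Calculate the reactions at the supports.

Resultant of the distributed load: 0.53 × 13.7 = 7.261 kip at 10.55 ft from A.
ΣM about A: C_y·11.3 − 15·3.5 − 25·sin36°·7.3 − (0.53·13.7)·10.55 − 5·12.3 = 0 → C_y = 297.874/11.3 = 26.3605 ≈ 26.36 kip.
ΣF_y = 0: A_y + 26.3605 − 15 − 25·sin36° − 0.53·13.7 − 5 = 0 → A_y = 15.60 kip.
ΣF_x = 0: A_x + 25·cos36° = 0 → A_x = -20.23 kip.

A_x = -20.23 kip, A_y = 15.60 kip, C_y = 26.36 kip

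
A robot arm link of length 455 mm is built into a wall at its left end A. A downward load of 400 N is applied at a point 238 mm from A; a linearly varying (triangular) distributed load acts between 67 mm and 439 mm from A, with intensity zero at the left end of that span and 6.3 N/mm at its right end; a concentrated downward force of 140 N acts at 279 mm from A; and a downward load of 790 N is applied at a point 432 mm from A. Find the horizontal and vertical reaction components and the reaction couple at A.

Resultant of the triangular load: ½ × 6.3 × 372 = 1171.8 N, acting at 315 mm from A (one-third of the span from the peak).
ΣF_x = 0: A_x = 0.
ΣF_y = 0: A_y − 400 − ½·6.3·372 − 140 − 790 = 0 → A_y = 2502 N.
ΣM about A: M_A − 400·238 − (½·6.3·372)·315 − 140·279 − 790·432 = 0 → M_A = 844700 N·mm.

A_x = 0, A_y = 2502 N, M_A = 844700 N·mm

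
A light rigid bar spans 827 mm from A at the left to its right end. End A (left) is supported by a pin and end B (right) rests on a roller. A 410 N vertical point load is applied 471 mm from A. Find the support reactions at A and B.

A_x = 0, A_y = 176.5 N, B_y = 233.5 N

Taking moments about A: B_y·827 − 410·471 = 0 → B_y = 193110/827 = 233.507 ≈ 233.5 N.
ΣF_y = 0: A_y + 233.507 − 410 = 0 → A_y = 176.5 N.
ΣF_x = 0: no horizontal applied forces, so A_x = 0.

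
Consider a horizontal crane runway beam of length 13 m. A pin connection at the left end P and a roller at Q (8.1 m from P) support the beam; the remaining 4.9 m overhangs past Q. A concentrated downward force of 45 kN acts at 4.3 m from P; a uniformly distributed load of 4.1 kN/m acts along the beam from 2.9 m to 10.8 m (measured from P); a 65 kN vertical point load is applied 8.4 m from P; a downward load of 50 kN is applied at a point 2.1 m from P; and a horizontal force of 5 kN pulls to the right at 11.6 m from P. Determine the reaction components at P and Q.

P_x = -5.000 kN, P_y = 60.74 kN, Q_y = 131.7 kN

Resultant of the distributed load: 4.1 × 7.9 = 32.39 kN at 6.85 m from P.
Moments about P: Q_y·8.1 − 45·4.3 − (4.1·7.9)·6.85 − 65·8.4 − 50·2.1 = 0 → Q_y = 1066.3715/8.1 = 131.651 ≈ 131.7 kN.
ΣF_y = 0: P_y + 131.651 − 45 − 4.1·7.9 − 65 − 50 = 0 → P_y = 60.74 kN.
ΣF_x = 0: P_x + 5 = 0 → P_x = -5.000 kN.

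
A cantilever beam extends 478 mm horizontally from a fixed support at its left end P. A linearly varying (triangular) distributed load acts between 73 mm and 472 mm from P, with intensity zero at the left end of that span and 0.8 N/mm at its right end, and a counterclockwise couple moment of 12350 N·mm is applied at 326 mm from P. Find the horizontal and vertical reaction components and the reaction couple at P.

Resultant of the triangular load: ½ × 0.8 × 399 = 159.6 N, acting at 339 mm from P (one-third of the span from the peak).
ΣF_x = 0: P_x = 0.
ΣF_y = 0: P_y − ½·0.8·399 = 0 → P_y = 159.6 N.
ΣM about P: M_P − (½·0.8·399)·339 + 12350 = 0 → M_P = 41750 N·mm.

P_x = 0, P_y = 159.6 N, M_P = 41750 N·mm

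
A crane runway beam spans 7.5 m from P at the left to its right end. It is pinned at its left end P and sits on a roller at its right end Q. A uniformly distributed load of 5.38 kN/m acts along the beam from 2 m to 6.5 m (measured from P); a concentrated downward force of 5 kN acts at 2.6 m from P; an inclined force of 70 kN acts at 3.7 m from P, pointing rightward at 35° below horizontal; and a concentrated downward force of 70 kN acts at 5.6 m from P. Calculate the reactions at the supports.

Resultant of the distributed load: 5.38 × 4.5 = 24.21 kN at 4.25 m from P.
Moments about P: Q_y·7.5 − (5.38·4.5)·4.25 − 5·2.6 − 70·sin35°·3.7 − 70·5.6 = 0 → Q_y = 656.449/7.5 = 87.5265 ≈ 87.53 kN.
ΣF_y = 0: P_y + 87.5265 − 5.38·4.5 − 5 − 70·sin35° − 70 = 0 → P_y = 51.83 kN.
ΣF_x = 0: P_x + 70·cos35° = 0 → P_x = -57.34 kN.

P_x = -57.34 kN, P_y = 51.83 kN, Q_y = 87.53 kN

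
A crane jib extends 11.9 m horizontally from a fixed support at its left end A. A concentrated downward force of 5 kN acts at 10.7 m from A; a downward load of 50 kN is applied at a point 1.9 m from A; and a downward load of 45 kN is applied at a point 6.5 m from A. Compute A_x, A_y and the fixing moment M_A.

ΣF_x = 0: A_x = 0.
ΣF_y = 0: A_y − 5 − 50 − 45 = 0 → A_y = 100.0 kN.
ΣM about A: M_A − 5·10.7 − 50·1.9 − 45·6.5 = 0 → M_A = 441.0 kN·m.

A_x = 0, A_y = 100.0 kN, M_A = 441.0 kN·m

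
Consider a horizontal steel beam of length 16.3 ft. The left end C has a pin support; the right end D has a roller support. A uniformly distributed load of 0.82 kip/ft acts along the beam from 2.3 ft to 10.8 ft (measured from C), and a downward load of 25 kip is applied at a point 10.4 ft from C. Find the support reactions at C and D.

C_x = 0, C_y = 13.22 kip, D_y = 18.75 kip

Resultant of the distributed load: 0.82 × 8.5 = 6.97 kip at 6.55 ft from C.
Moments about C: D_y·16.3 − (0.82·8.5)·6.55 − 25·10.4 = 0 → D_y = 305.6535/16.3 = 18.7517 ≈ 18.75 kip.
ΣF_y = 0: C_y + 18.7517 − 0.82·8.5 − 25 = 0 → C_y = 13.22 kip.
ΣF_x = 0: no horizontal applied forces, so C_x = 0.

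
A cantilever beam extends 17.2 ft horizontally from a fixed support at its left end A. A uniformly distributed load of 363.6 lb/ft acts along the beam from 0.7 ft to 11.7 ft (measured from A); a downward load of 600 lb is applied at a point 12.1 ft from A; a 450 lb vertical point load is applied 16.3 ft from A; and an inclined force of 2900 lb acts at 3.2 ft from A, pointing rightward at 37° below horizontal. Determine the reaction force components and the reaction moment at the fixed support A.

Resultant of the distributed load: 363.6 × 11 = 3999.6 lb at 6.2 ft from A.
ΣF_x = 0: A_x + 2900·cos37° = 0 → A_x = -2316 lb.
ΣF_y = 0: A_y − 363.6·11 − 600 − 450 − 2900·sin37° = 0 → A_y = 6795 lb.
ΣM about A: M_A − (363.6·11)·6.2 − 600·12.1 − 450·16.3 − 2900·sin37°·3.2 = 0 → M_A = 44980 lb·ft.

A_x = -2316 lb, A_y = 6795 lb, M_A = 44980 lb·ft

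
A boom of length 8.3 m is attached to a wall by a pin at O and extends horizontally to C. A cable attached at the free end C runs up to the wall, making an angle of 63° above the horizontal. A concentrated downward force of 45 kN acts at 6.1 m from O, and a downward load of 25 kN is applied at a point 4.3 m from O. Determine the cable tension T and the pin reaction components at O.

T = 51.65 kN, O_x = 23.45 kN, O_y = 23.98 kN

ΣM about O: T·sin63°·8.3 − 45·6.1 − 25·4.3 = 0 → T = 382/(8.3·0.891007) = 51.654 ≈ 51.65 kN.
ΣF_x = 0: O_x − T·cos63° = 0 → O_x = 51.654 × 0.45399 = 23.45 kN.
ΣF_y = 0: O_y + T·sin63° − 45 − 25 = 0 → O_y = 70 − 51.654 × 0.891007 = 23.98 kN.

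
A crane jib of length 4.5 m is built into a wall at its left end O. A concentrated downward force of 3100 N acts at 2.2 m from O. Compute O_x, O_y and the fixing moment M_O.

O_x = 0, O_y = 3100 N, M_O = 6820 N·m

ΣF_x = 0: O_x = 0.
ΣF_y = 0: O_y − 3100 = 0 → O_y = 3100 N.
ΣM about O: M_O − 3100·2.2 = 0 → M_O = 6820 N·m.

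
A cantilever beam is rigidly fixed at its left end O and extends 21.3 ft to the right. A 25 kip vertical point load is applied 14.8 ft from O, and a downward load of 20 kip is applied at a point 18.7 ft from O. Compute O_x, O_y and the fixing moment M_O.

ΣF_x = 0: O_x = 0.
ΣF_y = 0: O_y − 25 − 20 = 0 → O_y = 45.00 kip.
ΣM about O: M_O − 25·14.8 − 20·18.7 = 0 → M_O = 744.0 kip·ft.

O_x = 0, O_y = 45.00 kip, M_O = 744.0 kip·ft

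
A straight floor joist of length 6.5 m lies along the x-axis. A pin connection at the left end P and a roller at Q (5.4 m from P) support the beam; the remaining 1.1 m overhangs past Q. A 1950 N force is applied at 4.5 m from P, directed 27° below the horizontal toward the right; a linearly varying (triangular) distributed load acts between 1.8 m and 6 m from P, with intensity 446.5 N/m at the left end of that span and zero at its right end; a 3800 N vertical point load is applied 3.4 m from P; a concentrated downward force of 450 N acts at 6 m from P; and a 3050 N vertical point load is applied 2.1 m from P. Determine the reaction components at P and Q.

Resultant of the triangular load: ½ × 446.5 × 4.2 = 937.65 N, acting at 3.2 m from P (one-third of the span from the peak).
ΣM about P: Q_y·5.4 − 1950·sin27°·4.5 − (½·446.5·4.2)·3.2 − 3800·3.4 − 450·6 − 3050·2.1 = 0 → Q_y = 29009.2/5.4 = 5372.07 ≈ 5372 N.
ΣF_y = 0: P_y + 5372.07 − 1950·sin27° − ½·446.5·4.2 − 3800 − 450 − 3050 = 0 → P_y = 3751 N.
ΣF_x = 0: P_x + 1950·cos27° = 0 → P_x = -1737 N.

P_x = -1737 N, P_y = 3751 N, Q_y = 5372 N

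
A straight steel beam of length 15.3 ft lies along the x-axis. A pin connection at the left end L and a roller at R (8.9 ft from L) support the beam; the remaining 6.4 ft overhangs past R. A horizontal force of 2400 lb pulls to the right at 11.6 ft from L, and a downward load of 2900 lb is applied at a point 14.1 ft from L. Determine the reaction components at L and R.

Moments about L: R_y·8.9 − 2900·14.1 = 0 → R_y = 40890/8.9 = 4594.38 ≈ 4594 lb.
ΣF_y = 0: L_y + 4594.38 − 2900 = 0 → L_y = -1694 lb.
ΣF_x = 0: L_x + 2400 = 0 → L_x = -2400 lb.

L_x = -2400 lb, L_y = -1694 lb, R_y = 4594 lb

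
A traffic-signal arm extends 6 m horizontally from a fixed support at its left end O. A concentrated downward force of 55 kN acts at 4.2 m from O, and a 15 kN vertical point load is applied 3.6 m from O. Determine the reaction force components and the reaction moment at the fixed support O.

O_x = 0, O_y = 70.00 kN, M_O = 285.0 kN·m

ΣF_x = 0: O_x = 0.
ΣF_y = 0: O_y − 55 − 15 = 0 → O_y = 70.00 kN.
ΣM about O: M_O − 55·4.2 − 15·3.6 = 0 → M_O = 285.0 kN·m.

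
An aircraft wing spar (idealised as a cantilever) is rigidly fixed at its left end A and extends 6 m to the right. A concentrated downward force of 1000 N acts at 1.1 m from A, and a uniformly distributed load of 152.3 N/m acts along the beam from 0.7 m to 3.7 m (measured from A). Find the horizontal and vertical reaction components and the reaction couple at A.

A_x = 0, A_y = 1457 N, M_A = 2105 N·m

Resultant of the distributed load: 152.3 × 3 = 456.9 N at 2.2 m from A.
ΣF_x = 0: A_x = 0.
ΣF_y = 0: A_y − 1000 − 152.3·3 = 0 → A_y = 1457 N.
ΣM about A: M_A − 1000·1.1 − (152.3·3)·2.2 = 0 → M_A = 2105 N·m.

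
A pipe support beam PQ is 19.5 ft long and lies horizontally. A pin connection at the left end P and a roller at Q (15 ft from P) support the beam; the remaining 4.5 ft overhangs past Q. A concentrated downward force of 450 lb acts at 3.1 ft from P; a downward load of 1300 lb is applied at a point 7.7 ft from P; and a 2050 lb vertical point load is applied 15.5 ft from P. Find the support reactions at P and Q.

P_x = 0, P_y = 921.3 lb, Q_y = 2879 lb

Moments about P: Q_y·15 − 450·3.1 − 1300·7.7 − 2050·15.5 = 0 → Q_y = 43180/15 = 2878.67 ≈ 2879 lb.
ΣF_y = 0: P_y + 2878.67 − 450 − 1300 − 2050 = 0 → P_y = 921.3 lb.
ΣF_x = 0: no horizontal applied forces, so P_x = 0.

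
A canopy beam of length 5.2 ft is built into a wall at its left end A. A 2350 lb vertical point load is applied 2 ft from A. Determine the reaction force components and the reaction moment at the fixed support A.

A_x = 0, A_y = 2350 lb, M_A = 4700 lb·ft

ΣF_x = 0: A_x = 0.
ΣF_y = 0: A_y − 2350 = 0 → A_y = 2350 lb.
ΣM about A: M_A − 2350·2 = 0 → M_A = 4700 lb·ft.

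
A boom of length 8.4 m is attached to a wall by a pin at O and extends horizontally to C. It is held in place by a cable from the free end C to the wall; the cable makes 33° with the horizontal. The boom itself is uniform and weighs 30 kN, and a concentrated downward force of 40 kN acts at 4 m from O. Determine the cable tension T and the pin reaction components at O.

ΣM about O: T·sin33°·8.4 − 30·4.2 − 40·4 = 0 → T = 286/(8.4·0.544639) = 62.5141 ≈ 62.51 kN.
ΣF_x = 0: O_x − T·cos33° = 0 → O_x = 62.5141 × 0.838671 = 52.43 kN.
ΣF_y = 0: O_y + T·sin33° − 30 − 40 = 0 → O_y = 70 − 62.5141 × 0.544639 = 35.95 kN.

T = 62.51 kN, O_x = 52.43 kN, O_y = 35.95 kN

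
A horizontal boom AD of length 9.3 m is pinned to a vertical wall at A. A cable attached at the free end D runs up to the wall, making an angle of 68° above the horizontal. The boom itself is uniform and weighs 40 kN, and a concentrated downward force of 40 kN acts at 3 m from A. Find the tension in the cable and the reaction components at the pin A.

ΣM about A: T·sin68°·9.3 − 40·4.65 − 40·3 = 0 → T = 306/(9.3·0.927184) = 35.4873 ≈ 35.49 kN.
ΣF_x = 0: A_x − T·cos68° = 0 → A_x = 35.4873 × 0.374607 = 13.29 kN.
ΣF_y = 0: A_y + T·sin68° − 40 − 40 = 0 → A_y = 80 − 35.4873 × 0.927184 = 47.10 kN.

T = 35.49 kN, A_x = 13.29 kN, A_y = 47.10 kN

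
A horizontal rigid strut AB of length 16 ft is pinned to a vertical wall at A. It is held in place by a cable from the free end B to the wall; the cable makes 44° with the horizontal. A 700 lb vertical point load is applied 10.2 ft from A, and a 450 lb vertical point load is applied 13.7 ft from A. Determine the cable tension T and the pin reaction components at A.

ΣM about A: T·sin44°·16 − 700·10.2 − 450·13.7 = 0 → T = 13305/(16·0.694658) = 1197.08 ≈ 1197 lb.
ΣF_x = 0: A_x − T·cos44° = 0 → A_x = 1197.08 × 0.71934 = 861.1 lb.
ΣF_y = 0: A_y + T·sin44° − 700 − 450 = 0 → A_y = 1150 − 1197.08 × 0.694658 = 318.4 lb.

T = 1197 lb, A_x = 861.1 lb, A_y = 318.4 lb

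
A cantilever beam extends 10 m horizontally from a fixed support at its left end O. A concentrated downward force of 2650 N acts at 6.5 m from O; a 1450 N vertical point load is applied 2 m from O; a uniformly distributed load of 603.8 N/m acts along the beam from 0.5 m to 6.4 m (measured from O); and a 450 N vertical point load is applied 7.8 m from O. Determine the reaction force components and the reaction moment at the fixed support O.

Resultant of the distributed load: 603.8 × 5.9 = 3562.42 N at 3.45 m from O.
ΣF_x = 0: O_x = 0.
ΣF_y = 0: O_y − 2650 − 1450 − 603.8·5.9 − 450 = 0 → O_y = 8112 N.
ΣM about O: M_O − 2650·6.5 − 1450·2 − (603.8·5.9)·3.45 − 450·7.8 = 0 → M_O = 35930 N·m.

O_x = 0, O_y = 8112 N, M_O = 35930 N·m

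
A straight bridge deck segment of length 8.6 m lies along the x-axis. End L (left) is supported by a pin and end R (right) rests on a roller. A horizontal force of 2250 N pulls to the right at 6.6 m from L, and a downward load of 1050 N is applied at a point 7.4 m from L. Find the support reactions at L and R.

L_x = -2250 N, L_y = 146.5 N, R_y = 903.5 N

Taking moments about L: R_y·8.6 − 1050·7.4 = 0 → R_y = 7770/8.6 = 903.488 ≈ 903.5 N.
ΣF_y = 0: L_y + 903.488 − 1050 = 0 → L_y = 146.5 N.
ΣF_x = 0: L_x + 2250 = 0 → L_x = -2250 N.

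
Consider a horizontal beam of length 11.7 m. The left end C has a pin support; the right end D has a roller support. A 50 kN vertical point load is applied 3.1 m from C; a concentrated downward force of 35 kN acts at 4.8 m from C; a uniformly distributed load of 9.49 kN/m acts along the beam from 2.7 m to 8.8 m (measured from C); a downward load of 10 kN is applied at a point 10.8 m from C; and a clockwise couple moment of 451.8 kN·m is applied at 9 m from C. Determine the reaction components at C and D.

C_x = 0, C_y = 48.99 kN, D_y = 103.9 kN

Resultant of the distributed load: 9.49 × 6.1 = 57.889 kN at 5.75 m from C.
Taking moments about C: D_y·11.7 − 50·3.1 − 35·4.8 − (9.49·6.1)·5.75 − 10·10.8 − 451.8 = 0 → D_y = 1215.66175/11.7 = 103.903 ≈ 103.9 kN.
ΣF_y = 0: C_y + 103.903 − 50 − 35 − 9.49·6.1 − 10 = 0 → C_y = 48.99 kN.
ΣF_x = 0: no horizontal applied forces, so C_x = 0.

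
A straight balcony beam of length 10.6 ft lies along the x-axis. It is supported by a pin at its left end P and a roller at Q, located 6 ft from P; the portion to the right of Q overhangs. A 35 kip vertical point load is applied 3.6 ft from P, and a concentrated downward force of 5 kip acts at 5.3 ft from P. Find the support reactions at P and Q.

P_x = 0, P_y = 14.58 kip, Q_y = 25.42 kip

ΣM about P: Q_y·6 − 35·3.6 − 5·5.3 = 0 → Q_y = 152.5/6 = 25.4167 ≈ 25.42 kip.
ΣF_y = 0: P_y + 25.4167 − 35 − 5 = 0 → P_y = 14.58 kip.
ΣF_x = 0: no horizontal applied forces, so P_x = 0.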